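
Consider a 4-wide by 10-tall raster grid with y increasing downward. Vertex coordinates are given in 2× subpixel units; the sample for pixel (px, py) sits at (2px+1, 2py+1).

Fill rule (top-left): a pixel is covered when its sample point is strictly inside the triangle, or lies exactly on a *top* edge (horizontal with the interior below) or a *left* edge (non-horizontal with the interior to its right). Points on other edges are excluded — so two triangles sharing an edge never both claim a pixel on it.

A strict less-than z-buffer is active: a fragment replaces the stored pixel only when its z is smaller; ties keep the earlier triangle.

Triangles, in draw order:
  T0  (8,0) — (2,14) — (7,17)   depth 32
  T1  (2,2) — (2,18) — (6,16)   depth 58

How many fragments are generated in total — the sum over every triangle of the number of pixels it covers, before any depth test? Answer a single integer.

T0:
  2·area = 88  (B↔C swapped to make it positive)
  edge (8, 0)→(7, 17): d=(-1,17) right/bottom  bias=-1
  edge (7, 17)→(2, 14): d=(-5,-3) top-left  bias=+0
  edge (2, 14)→(8, 0): d=(6,-14) top-left  bias=+0
    (3,1)@(7, 3): e=[14,70,4] → #
    (3,2)@(7, 5): e=[12,60,16] → #
    (2,3)@(5, 7): e=[44,44,0] → #  [on edge]
    (2,4)@(5, 9): e=[42,34,12] → #
    (2,5)@(5, 11): e=[40,24,24] → #
    (1,6)@(3, 13): e=[72,8,8] → #
    (1,7)@(3, 15): e=[70,-2,20] → ·
    (2,7)@(5, 15): e=[36,4,48] → #
    (2,8)@(5, 17): e=[34,-6,60] → ·
    (3,8)@(7, 17): e=[0,0,88] → ·  [on edge]
  covered (13 px):
    · · · ·
    · · · #
    · · · #
    · · # #
    · · # #
    · · # #
    · # # #
    · · # #
    · · · ·
    · · · ·
T1:
  2·area = 64  (B↔C swapped to make it positive)
  edge (2, 2)→(6, 16): d=(4,14) right/bottom  bias=-1
  edge (6, 16)→(2, 18): d=(-4,2) right/bottom  bias=-1
  edge (2, 18)→(2, 2): d=(0,-16) top-left  bias=+0
    (1,3)@(3, 7): e=[6,42,16] → #
    (2,3)@(5, 7): e=[-22,38,48] → ·
    (1,4)@(3, 9): e=[14,34,16] → #
    (2,4)@(5, 9): e=[-14,30,48] → ·
    (1,5)@(3, 11): e=[22,26,16] → #
    (2,5)@(5, 11): e=[-6,22,48] → ·
    (1,6)@(3, 13): e=[30,18,16] → #
    (2,6)@(5, 13): e=[2,14,48] → #
    (3,6)@(7, 13): e=[-26,10,80] → ·
    (1,7)@(3, 15): e=[38,10,16] → #
    (3,7)@(7, 15): e=[-18,2,80] → ·
    (1,8)@(3, 17): e=[46,2,16] → #
  covered (8 px):
    · · · ·
    · · · ·
    · · · ·
    · # · ·
    · # · ·
    · # · ·
    · # # ·
    · # # ·
    · # · ·
    · · · ·

Result: 21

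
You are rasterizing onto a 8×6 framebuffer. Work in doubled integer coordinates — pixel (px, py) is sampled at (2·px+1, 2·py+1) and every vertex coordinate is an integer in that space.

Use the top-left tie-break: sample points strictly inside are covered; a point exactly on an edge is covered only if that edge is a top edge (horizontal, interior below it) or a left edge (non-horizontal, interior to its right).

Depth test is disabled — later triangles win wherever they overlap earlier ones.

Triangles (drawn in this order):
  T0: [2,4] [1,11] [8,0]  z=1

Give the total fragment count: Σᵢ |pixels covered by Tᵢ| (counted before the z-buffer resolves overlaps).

T0:
  2·area = 38  (B↔C swapped to make it positive)
  edge (2, 4)→(8, 0): d=(6,-4) top-left  bias=+0
  edge (8, 0)→(1, 11): d=(-7,11) right/bottom  bias=-1
  edge (1, 11)→(2, 4): d=(1,-7) top-left  bias=+0
    (3,0)@(7, 1): e=[2,4,32] → X
    (4,0)@(9, 1): e=[10,-18,46] → .
    (2,1)@(5, 3): e=[6,12,20] → X
    (3,1)@(7, 3): e=[14,-10,34] → .
    (1,2)@(3, 5): e=[10,20,8] → X
    (2,2)@(5, 5): e=[18,-2,22] → .
    (1,3)@(3, 7): e=[22,6,10] → X
    (2,3)@(5, 7): e=[30,-16,24] → .
    (1,4)@(3, 9): e=[34,-8,12] → .
    (0,5)@(1, 11): e=[38,0,0] → .  [on edge]
  covered (4 px):
    . . . X . . . .
    . . X . . . . .
    . X . . . . . .
    . X . . . . . .
    . . . . . . . .
    . . . . . . . .

Result: 4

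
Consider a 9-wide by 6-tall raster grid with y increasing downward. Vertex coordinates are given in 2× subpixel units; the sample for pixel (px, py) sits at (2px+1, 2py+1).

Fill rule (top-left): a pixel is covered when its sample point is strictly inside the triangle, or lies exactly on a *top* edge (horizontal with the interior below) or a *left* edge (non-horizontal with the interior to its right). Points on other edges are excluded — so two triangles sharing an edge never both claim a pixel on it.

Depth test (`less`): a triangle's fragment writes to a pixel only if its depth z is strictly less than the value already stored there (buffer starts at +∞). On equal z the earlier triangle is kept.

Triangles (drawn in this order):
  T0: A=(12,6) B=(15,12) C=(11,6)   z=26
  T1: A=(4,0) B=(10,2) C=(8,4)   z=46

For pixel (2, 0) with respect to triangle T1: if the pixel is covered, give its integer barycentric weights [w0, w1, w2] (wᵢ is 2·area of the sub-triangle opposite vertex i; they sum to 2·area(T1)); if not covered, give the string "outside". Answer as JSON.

T0:
  2·area = 6
  edge (12, 6)→(15, 12): d=(3,6) right/bottom  bias=-1
  edge (15, 12)→(11, 6): d=(-4,-6) top-left  bias=+0
  edge (11, 6)→(12, 6): d=(1,0) top-left  bias=+0
    (4,1)@(9, 3): e=[9,0,-3] → ·  [on edge]
    (6,4)@(13, 9): e=[3,0,3] → #  [on edge]
    (7,4)@(15, 9): e=[-9,12,3] → ·
    (6,5)@(13, 11): e=[9,-8,5] → ·
  covered (1 px):
    · · · · · · · · ·
    · · · · · · · · ·
    · · · · · · · · ·
    · · · · · · · · ·
    · · · · · · # · ·
    · · · · · · · · ·
T1:
  2·area = 16
  edge (4, 0)→(10, 2): d=(6,2) right/bottom  bias=-1
  edge (10, 2)→(8, 4): d=(-2,2) right/bottom  bias=-1
  edge (8, 4)→(4, 0): d=(-4,-4) top-left  bias=+0
    (2,0)@(5, 1): e=[4,12,0] → #  [on edge]
    (3,0)@(7, 1): e=[0,8,8] → ·  [on edge]
    (5,0)@(11, 1): e=[-8,0,24] → ·  [on edge]
    (2,1)@(5, 3): e=[16,8,-8] → ·
    (3,1)@(7, 3): e=[12,4,0] → #  [on edge]
    (4,1)@(9, 3): e=[8,0,8] → ·  [on edge]
    (6,1)@(13, 3): e=[0,-8,24] → ·  [on edge]
    (3,2)@(7, 5): e=[24,0,-8] → ·  [on edge]
    (4,2)@(9, 5): e=[20,-4,0] → ·  [on edge]
    (2,3)@(5, 7): e=[40,0,-24] → ·  [on edge]
    (5,3)@(11, 7): e=[28,-12,0] → ·  [on edge]
    (1,4)@(3, 9): e=[56,0,-40] → ·  [on edge]
    (6,4)@(13, 9): e=[36,-20,0] → ·  [on edge]
    (0,5)@(1, 11): e=[72,0,-56] → ·  [on edge]
    (7,5)@(15, 11): e=[44,-28,0] → ·  [on edge]
  covered (2 px):
    · · # · · · · · ·
    · · · # · · · · ·
    · · · · · · · · ·
    · · · · · · · · ·
    · · · · · · · · ·
    · · · · · · · · ·

Answer: [12,0,4]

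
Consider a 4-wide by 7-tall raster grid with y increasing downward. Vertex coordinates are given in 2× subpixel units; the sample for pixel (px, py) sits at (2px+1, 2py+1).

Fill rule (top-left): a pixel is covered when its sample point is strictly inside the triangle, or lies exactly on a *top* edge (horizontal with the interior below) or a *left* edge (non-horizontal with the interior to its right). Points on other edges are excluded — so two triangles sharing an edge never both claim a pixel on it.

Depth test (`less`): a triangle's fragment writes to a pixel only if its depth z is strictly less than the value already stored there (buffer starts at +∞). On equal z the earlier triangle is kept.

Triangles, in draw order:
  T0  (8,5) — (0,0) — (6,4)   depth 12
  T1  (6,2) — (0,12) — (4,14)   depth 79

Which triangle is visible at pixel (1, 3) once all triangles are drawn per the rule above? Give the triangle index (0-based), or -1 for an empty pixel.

T0:
  2·area = 2  (B↔C swapped to make it positive)
  edge (8, 5)→(6, 4): d=(-2,-1) top-left  bias=+0
  edge (6, 4)→(0, 0): d=(-6,-4) top-left  bias=+0
  edge (0, 0)→(8, 5): d=(8,5) right/bottom  bias=-1
  covered (0 px):
    . . . .
    . . . .
    . . . .
    . . . .
    . . . .
    . . . .
    . . . .
T1:
  2·area = 52  (B↔C swapped to make it positive)
  edge (6, 2)→(4, 14): d=(-2,12) right/bottom  bias=-1
  edge (4, 14)→(0, 12): d=(-4,-2) top-left  bias=+0
  edge (0, 12)→(6, 2): d=(6,-10) top-left  bias=+0
    (2,2)@(5, 5): e=[6,38,8] → X
    (3,2)@(7, 5): e=[-18,42,28] → .
    (1,3)@(3, 7): e=[26,26,0] → X  [on edge]
    (3,3)@(7, 7): e=[-22,34,40] → .
    (1,4)@(3, 9): e=[22,18,12] → X
    (2,4)@(5, 9): e=[-2,22,32] → .
    (0,5)@(1, 11): e=[42,6,4] → X
    (2,5)@(5, 11): e=[-6,14,44] → .
    (0,6)@(1, 13): e=[38,-2,16] → .
    (1,6)@(3, 13): e=[14,2,36] → X
    (2,6)@(5, 13): e=[-10,6,56] → .
  covered (7 px):
    . . . .
    . . . .
    . . X .
    . X X .
    . X . .
    X X . .
    . X . .

Z-buffer (winner per pixel, '.' = empty):
  . . . .
  . . . .
  . . 1 .
  . 1 1 .
  . 1 . .
  1 1 . .
  . 1 . .

Result: 1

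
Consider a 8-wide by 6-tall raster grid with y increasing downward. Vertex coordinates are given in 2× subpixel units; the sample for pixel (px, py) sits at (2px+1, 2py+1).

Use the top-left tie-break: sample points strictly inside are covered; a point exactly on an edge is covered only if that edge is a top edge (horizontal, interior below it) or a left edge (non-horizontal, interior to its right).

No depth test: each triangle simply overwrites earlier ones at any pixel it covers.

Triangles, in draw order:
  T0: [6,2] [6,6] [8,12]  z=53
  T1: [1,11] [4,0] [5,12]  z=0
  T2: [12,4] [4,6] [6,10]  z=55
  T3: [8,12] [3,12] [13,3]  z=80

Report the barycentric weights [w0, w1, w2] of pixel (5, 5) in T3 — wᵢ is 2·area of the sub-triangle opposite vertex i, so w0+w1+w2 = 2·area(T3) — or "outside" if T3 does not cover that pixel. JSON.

T0:
  2·area = 8  (B↔C swapped to make it positive)
  edge (6, 2)→(8, 12): d=(2,10) right/bottom  bias=-1
  edge (8, 12)→(6, 6): d=(-2,-6) top-left  bias=+0
  edge (6, 6)→(6, 2): d=(0,-4) top-left  bias=+0
    (2,1)@(5, 3): e=[12,0,-4] → ·  [on edge]
    (3,3)@(7, 7): e=[0,4,4] → ·  [on edge]
    (3,4)@(7, 9): e=[4,0,4] → █  [on edge]
    (4,4)@(9, 9): e=[-16,12,12] → ·
    (3,5)@(7, 11): e=[8,-4,4] → ·
  covered (1 px):
    · · · · · · · ·
    · · · · · · · ·
    · · · · · · · ·
    · · · · · · · ·
    · · · █ · · · ·
    · · · · · · · ·
T1:
  2·area = 47
  edge (1, 11)→(4, 0): d=(3,-11) top-left  bias=+0
  edge (4, 0)→(5, 12): d=(1,12) right/bottom  bias=-1
  edge (5, 12)→(1, 11): d=(-4,-1) top-left  bias=+0
    (1,2)@(3, 5): e=[4,17,26] → █
    (2,2)@(5, 5): e=[26,-7,28] → ·
    (1,3)@(3, 7): e=[10,19,18] → █
    (2,3)@(5, 7): e=[32,-5,20] → ·
    (1,4)@(3, 9): e=[16,21,10] → █
    (2,4)@(5, 9): e=[38,-3,12] → ·
    (0,5)@(1, 11): e=[0,47,0] → █  [on edge]
    (2,5)@(5, 11): e=[44,-1,4] → ·
  covered (5 px):
    · · · · · · · ·
    · · · · · · · ·
    · █ · · · · · ·
    · █ · · · · · ·
    · █ · · · · · ·
    █ █ · · · · · ·
T2:
  2·area = 36  (B↔C swapped to make it positive)
  edge (12, 4)→(6, 10): d=(-6,6) right/bottom  bias=-1
  edge (6, 10)→(4, 6): d=(-2,-4) top-left  bias=+0
  edge (4, 6)→(12, 4): d=(8,-2) top-left  bias=+0
    (7,0)@(15, 1): e=[0,54,-18] → ·  [on edge]
    (6,1)@(13, 3): e=[0,42,-6] → ·  [on edge]
    (4,2)@(9, 5): e=[12,22,2] → █
    (5,2)@(11, 5): e=[0,30,6] → ·  [on edge]
    (2,3)@(5, 7): e=[24,2,10] → █
    (3,3)@(7, 7): e=[12,10,14] → █
    (4,3)@(9, 7): e=[0,18,18] → ·  [on edge]
    (2,4)@(5, 9): e=[12,-2,26] → ·
    (3,4)@(7, 9): e=[0,6,30] → ·  [on edge]
    (2,5)@(5, 11): e=[0,-6,42] → ·  [on edge]
  covered (3 px):
    · · · · · · · ·
    · · · · · · · ·
    · · · · █ · · ·
    · · █ █ · · · ·
    · · · · · · · ·
    · · · · · · · ·
T3:
  2·area = 45
  edge (8, 12)→(3, 12): d=(-5,0) right/bottom  bias=-1
  edge (3, 12)→(13, 3): d=(10,-9) top-left  bias=+0
  edge (13, 3)→(8, 12): d=(-5,9) right/bottom  bias=-1
    (6,1)@(13, 3): e=[45,0,0] → ·  [on edge]
    (5,2)@(11, 5): e=[35,2,8] → █
    (6,2)@(13, 5): e=[35,20,-10] → ·
    (4,3)@(9, 7): e=[25,4,16] → █
    (5,3)@(11, 7): e=[25,22,-2] → ·
    (3,4)@(7, 9): e=[15,6,24] → █
    (5,4)@(11, 9): e=[15,42,-12] → ·
    (2,5)@(5, 11): e=[5,8,32] → █
    (4,5)@(9, 11): e=[5,44,-4] → ·
  covered (6 px):
    · · · · · · · ·
    · · · · · · · ·
    · · · · · █ · ·
    · · · · █ · · ·
    · · · █ █ · · ·
    · · █ █ · · · ·

Answer: "outside"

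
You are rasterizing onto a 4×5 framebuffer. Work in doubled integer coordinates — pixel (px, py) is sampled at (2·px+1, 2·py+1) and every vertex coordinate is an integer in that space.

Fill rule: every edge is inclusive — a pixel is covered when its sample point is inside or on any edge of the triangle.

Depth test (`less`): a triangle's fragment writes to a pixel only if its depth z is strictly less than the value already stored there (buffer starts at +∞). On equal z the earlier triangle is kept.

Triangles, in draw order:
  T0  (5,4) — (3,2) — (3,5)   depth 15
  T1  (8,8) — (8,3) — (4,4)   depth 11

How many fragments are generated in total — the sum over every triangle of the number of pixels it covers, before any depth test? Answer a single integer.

T0:
  2·area = 6  (B↔C swapped to make it positive)
  edge (5, 4)→(3, 5): d=(-2,1) inclusive
  edge (3, 5)→(3, 2): d=(0,-3) inclusive
  edge (3, 2)→(5, 4): d=(2,2) inclusive
    (1,0)@(3, 1): e=[8,0,-2] → ·  [on edge]
    (1,1)@(3, 3): e=[4,0,2] → █  [on edge]
    (2,1)@(5, 3): e=[2,6,-2] → ·
    (3,1)@(7, 3): e=[0,12,-6] → ·  [on edge]
    (1,2)@(3, 5): e=[0,0,6] → █  [on edge]
    (2,2)@(5, 5): e=[-2,6,2] → ·
    (1,3)@(3, 7): e=[-4,0,10] → ·  [on edge]
    (1,4)@(3, 9): e=[-8,0,14] → ·  [on edge]
  covered (2 px):
    · · · ·
    · █ · ·
    · █ · ·
    · · · ·
    · · · ·
T1:
  2·area = 20  (B↔C swapped to make it positive)
  edge (8, 8)→(4, 4): d=(-4,-4) inclusive
  edge (4, 4)→(8, 3): d=(4,-1) inclusive
  edge (8, 3)→(8, 8): d=(0,5) inclusive
    (0,0)@(1, 1): e=[0,-15,35] → ·  [on edge]
    (1,1)@(3, 3): e=[0,-5,25] → ·  [on edge]
    (2,2)@(5, 5): e=[0,5,15] → █  [on edge]
    (3,2)@(7, 5): e=[8,7,5] → █
    (2,3)@(5, 7): e=[-8,13,15] → ·
    (3,3)@(7, 7): e=[0,15,5] → █  [on edge]
    (3,4)@(7, 9): e=[-8,23,5] → ·
  covered (3 px):
    · · · ·
    · · · ·
    · · █ █
    · · · █
    · · · ·

Final: 5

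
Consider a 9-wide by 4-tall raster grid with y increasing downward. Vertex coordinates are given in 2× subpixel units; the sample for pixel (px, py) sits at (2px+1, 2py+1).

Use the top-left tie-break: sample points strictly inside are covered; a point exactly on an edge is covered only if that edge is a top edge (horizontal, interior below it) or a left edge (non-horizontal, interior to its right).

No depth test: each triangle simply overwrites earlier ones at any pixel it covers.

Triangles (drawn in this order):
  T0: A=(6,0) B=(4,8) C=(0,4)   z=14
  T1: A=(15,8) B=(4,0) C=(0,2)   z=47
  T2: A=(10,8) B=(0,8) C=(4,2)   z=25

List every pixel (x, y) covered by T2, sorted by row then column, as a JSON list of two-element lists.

T0:
  2·area = 40
  edge (6, 0)→(4, 8): d=(-2,8) right/bottom  bias=-1
  edge (4, 8)→(0, 4): d=(-4,-4) top-left  bias=+0
  edge (0, 4)→(6, 0): d=(6,-4) top-left  bias=+0
    (2,0)@(5, 1): e=[6,32,2] → █
    (3,0)@(7, 1): e=[-10,40,10] → ·
    (1,1)@(3, 3): e=[18,16,6] → █
    (3,1)@(7, 3): e=[-14,32,22] → ·
    (0,2)@(1, 5): e=[30,0,10] → █  [on edge]
    (2,2)@(5, 5): e=[-2,16,26] → ·
    (0,3)@(1, 7): e=[26,-8,22] → ·
    (1,3)@(3, 7): e=[10,0,30] → █  [on edge]
    (2,3)@(5, 7): e=[-6,8,38] → ·
  covered (6 px):
    · · █ · · · · · ·
    · █ █ · · · · · ·
    █ █ · · · · · · ·
    · █ · · · · · · ·
T1:
  2·area = 54  (B↔C swapped to make it positive)
  edge (15, 8)→(0, 2): d=(-15,-6) top-left  bias=+0
  edge (0, 2)→(4, 0): d=(4,-2) top-left  bias=+0
  edge (4, 0)→(15, 8): d=(11,8) right/bottom  bias=-1
    (1,0)@(3, 1): e=[33,2,19] → █
    (2,0)@(5, 1): e=[45,6,3] → █
    (3,0)@(7, 1): e=[57,10,-13] → ·
    (1,1)@(3, 3): e=[3,10,41] → █
    (3,1)@(7, 3): e=[27,18,9] → █
    (4,1)@(9, 3): e=[39,22,-7] → ·
    (1,2)@(3, 5): e=[-27,18,63] → ·
    (2,2)@(5, 5): e=[-15,22,47] → ·
    (3,2)@(7, 5): e=[-3,26,31] → ·
    (4,2)@(9, 5): e=[9,30,15] → █
    (5,2)@(11, 5): e=[21,34,-1] → ·
    (4,3)@(9, 7): e=[-21,38,37] → ·
  covered (7 px):
    · █ █ · · · · · ·
    · █ █ █ · · · · ·
    · · · · █ · · · ·
    · · · · · · █ · ·
T2:
  2·area = 60
  edge (10, 8)→(0, 8): d=(-10,0) right/bottom  bias=-1
  edge (0, 8)→(4, 2): d=(4,-6) top-left  bias=+0
  edge (4, 2)→(10, 8): d=(6,6) right/bottom  bias=-1
    (1,0)@(3, 1): e=[70,-10,0] → ·  [on edge]
    (2,1)@(5, 3): e=[50,10,0] → ·  [on edge]
    (1,2)@(3, 5): e=[30,6,24] → █
    (2,2)@(5, 5): e=[30,18,12] → █
    (3,2)@(7, 5): e=[30,30,0] → ·  [on edge]
    (0,3)@(1, 7): e=[10,2,48] → █
    (3,3)@(7, 7): e=[10,38,12] → █
    (4,3)@(9, 7): e=[10,50,0] → ·  [on edge]
  covered (6 px):
    · · · · · · · · ·
    · · · · · · · · ·
    · █ █ · · · · · ·
    █ █ █ █ · · · · ·

Answer: [[1,2],[2,2],[0,3],[1,3],[2,3],[3,3]]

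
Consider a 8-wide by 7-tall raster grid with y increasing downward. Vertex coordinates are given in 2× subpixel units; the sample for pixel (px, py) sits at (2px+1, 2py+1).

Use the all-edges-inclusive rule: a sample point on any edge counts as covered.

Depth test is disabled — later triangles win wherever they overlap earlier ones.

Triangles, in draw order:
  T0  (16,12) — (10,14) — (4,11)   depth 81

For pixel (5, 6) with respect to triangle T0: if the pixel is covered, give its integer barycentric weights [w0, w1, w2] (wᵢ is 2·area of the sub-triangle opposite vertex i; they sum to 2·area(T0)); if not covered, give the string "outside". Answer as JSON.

T0:
  2·area = 30
  edge (16, 12)→(10, 14): d=(-6,2) inclusive
  edge (10, 14)→(4, 11): d=(-6,-3) inclusive
  edge (4, 11)→(16, 12): d=(12,1) inclusive
    (4,6)@(9, 13): e=[8,3,19] → #
    (5,6)@(11, 13): e=[4,9,17] → #
    (6,6)@(13, 13): e=[0,15,15] → #  [on edge]
    (7,6)@(15, 13): e=[-4,21,13] → ·
  covered (3 px):
    · · · · · · · ·
    · · · · · · · ·
    · · · · · · · ·
    · · · · · · · ·
    · · · · · · · ·
    · · · · · · · ·
    · · · · # # # ·

Result: [9,17,4]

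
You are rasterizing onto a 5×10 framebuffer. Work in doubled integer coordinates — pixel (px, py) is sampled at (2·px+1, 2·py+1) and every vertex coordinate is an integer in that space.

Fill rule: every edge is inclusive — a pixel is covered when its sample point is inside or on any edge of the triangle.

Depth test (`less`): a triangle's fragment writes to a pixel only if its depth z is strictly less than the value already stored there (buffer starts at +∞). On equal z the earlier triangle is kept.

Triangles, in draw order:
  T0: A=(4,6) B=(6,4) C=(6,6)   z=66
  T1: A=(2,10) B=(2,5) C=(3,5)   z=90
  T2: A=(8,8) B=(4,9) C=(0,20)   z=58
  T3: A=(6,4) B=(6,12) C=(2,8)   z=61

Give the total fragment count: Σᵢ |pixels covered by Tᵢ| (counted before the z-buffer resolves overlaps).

T0:
  2·area = 4
  edge (4, 6)→(6, 4): d=(2,-2) inclusive
  edge (6, 4)→(6, 6): d=(0,2) inclusive
  edge (6, 6)→(4, 6): d=(-2,0) inclusive
    (4,0)@(9, 1): e=[0,-6,10] → .  [on edge]
    (3,1)@(7, 3): e=[0,-2,6] → .  [on edge]
    (2,2)@(5, 5): e=[0,2,2] → X  [on edge]
    (3,2)@(7, 5): e=[4,-2,2] → .
    (1,3)@(3, 7): e=[0,6,-2] → .  [on edge]
    (2,3)@(5, 7): e=[4,2,-2] → .
    (0,4)@(1, 9): e=[0,10,-6] → .  [on edge]
  covered (1 px):
    . . . . .
    . . . . .
    . . X . .
    . . . . .
    . . . . .
    . . . . .
    . . . . .
    . . . . .
    . . . . .
    . . . . .
T1:
  2·area = 5
  edge (2, 10)→(2, 5): d=(0,-5) inclusive
  edge (2, 5)→(3, 5): d=(1,0) inclusive
  edge (3, 5)→(2, 10): d=(-1,5) inclusive
    (0,2)@(1, 5): e=[-5,0,10] → .  [on edge]
    (1,2)@(3, 5): e=[5,0,0] → X  [on edge]
    (2,2)@(5, 5): e=[15,0,-10] → .  [on edge]
    (3,2)@(7, 5): e=[25,0,-20] → .  [on edge]
    (4,2)@(9, 5): e=[35,0,-30] → .  [on edge]
    (1,3)@(3, 7): e=[5,2,-2] → .
    (0,7)@(1, 15): e=[-5,10,0] → .  [on edge]
  covered (1 px):
    . . . . .
    . . . . .
    . X . . .
    . . . . .
    . . . . .
    . . . . .
    . . . . .
    . . . . .
    . . . . .
    . . . . .
T2:
  2·area = 40  (B↔C swapped to make it positive)
  edge (8, 8)→(0, 20): d=(-8,12) inclusive
  edge (0, 20)→(4, 9): d=(4,-11) inclusive
  edge (4, 9)→(8, 8): d=(4,-1) inclusive
    (2,4)@(5, 9): e=[28,11,1] → X
    (3,4)@(7, 9): e=[4,33,3] → X
    (4,4)@(9, 9): e=[-20,55,5] → .
    (2,5)@(5, 11): e=[12,19,9] → X
    (3,5)@(7, 11): e=[-12,41,11] → .
    (1,6)@(3, 13): e=[20,5,15] → X
    (2,6)@(5, 13): e=[-4,27,17] → .
    (1,7)@(3, 15): e=[4,13,23] → X
    (2,7)@(5, 15): e=[-20,35,25] → .
    (1,8)@(3, 17): e=[-12,21,31] → .
  covered (5 px):
    . . . . .
    . . . . .
    . . . . .
    . . . . .
    . . X X .
    . . X . .
    . X . . .
    . X . . .
    . . . . .
    . . . . .
T3:
  2·area = 32
  edge (6, 4)→(6, 12): d=(0,8) inclusive
  edge (6, 12)→(2, 8): d=(-4,-4) inclusive
  edge (2, 8)→(6, 4): d=(4,-4) inclusive
    (4,0)@(9, 1): e=[-24,56,0] → .  [on edge]
    (3,1)@(7, 3): e=[-8,40,0] → .  [on edge]
    (2,2)@(5, 5): e=[8,24,0] → X  [on edge]
    (3,2)@(7, 5): e=[-8,32,8] → .
    (0,3)@(1, 7): e=[40,0,-8] → .  [on edge]
    (1,3)@(3, 7): e=[24,8,0] → X  [on edge]
    (3,3)@(7, 7): e=[-8,24,16] → .
    (0,4)@(1, 9): e=[40,-8,0] → .  [on edge]
    (1,4)@(3, 9): e=[24,0,8] → X  [on edge]
    (3,4)@(7, 9): e=[-8,16,24] → .
    (1,5)@(3, 11): e=[24,-8,16] → .
    (2,5)@(5, 11): e=[8,0,24] → X  [on edge]
    (3,6)@(7, 13): e=[-8,0,40] → .  [on edge]
    (4,7)@(9, 15): e=[-24,0,56] → .  [on edge]
  covered (6 px):
    . . . . .
    . . . . .
    . . X . .
    . X X . .
    . X X . .
    . . X . .
    . . . . .
    . . . . .
    . . . . .
    . . . . .

Answer: 13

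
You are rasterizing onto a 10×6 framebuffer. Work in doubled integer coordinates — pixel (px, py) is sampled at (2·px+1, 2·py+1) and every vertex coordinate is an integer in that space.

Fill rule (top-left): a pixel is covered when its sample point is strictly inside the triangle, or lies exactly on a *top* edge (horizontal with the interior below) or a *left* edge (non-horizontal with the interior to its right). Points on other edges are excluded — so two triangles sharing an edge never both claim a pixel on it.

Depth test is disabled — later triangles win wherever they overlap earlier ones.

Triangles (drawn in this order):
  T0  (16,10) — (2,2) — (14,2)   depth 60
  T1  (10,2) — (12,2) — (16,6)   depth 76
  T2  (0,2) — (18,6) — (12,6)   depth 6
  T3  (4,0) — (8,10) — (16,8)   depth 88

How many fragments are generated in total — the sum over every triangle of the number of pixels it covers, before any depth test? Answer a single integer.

T0:
  2·area = 96
  edge (16, 10)→(2, 2): d=(-14,-8) top-left  bias=+0
  edge (2, 2)→(14, 2): d=(12,0) top-left  bias=+0
  edge (14, 2)→(16, 10): d=(2,8) right/bottom  bias=-1
    (2,1)@(5, 3): e=[10,12,74] → █
    (3,1)@(7, 3): e=[26,12,58] → █
    (4,1)@(9, 3): e=[42,12,42] → █
    (5,1)@(11, 3): e=[58,12,26] → █
    (6,1)@(13, 3): e=[74,12,10] → █
    (7,1)@(15, 3): e=[90,12,-6] → ·
    (2,2)@(5, 5): e=[-18,36,78] → ·
    (3,2)@(7, 5): e=[-2,36,62] → ·
    (4,2)@(9, 5): e=[14,36,46] → █
    (7,2)@(15, 5): e=[62,36,-2] → ·
    (4,3)@(9, 7): e=[-14,60,50] → ·
    (5,3)@(11, 7): e=[2,60,34] → █
  covered (12 px):
    · · · · · · · · · ·
    · · █ █ █ █ █ · · ·
    · · · · █ █ █ · · ·
    · · · · · █ █ █ · ·
    · · · · · · · █ · ·
    · · · · · · · · · ·
T1:
  2·area = 8
  edge (10, 2)→(12, 2): d=(2,0) top-left  bias=+0
  edge (12, 2)→(16, 6): d=(4,4) right/bottom  bias=-1
  edge (16, 6)→(10, 2): d=(-6,-4) top-left  bias=+0
    (5,0)@(11, 1): e=[-2,0,10] → ·  [on edge]
    (6,1)@(13, 3): e=[2,0,6] → ·  [on edge]
    (7,2)@(15, 5): e=[6,0,2] → ·  [on edge]
    (8,3)@(17, 7): e=[10,0,-2] → ·  [on edge]
    (9,4)@(19, 9): e=[14,0,-6] → ·  [on edge]
  covered (0 px):
    · · · · · · · · · ·
    · · · · · · · · · ·
    · · · · · · · · · ·
    · · · · · · · · · ·
    · · · · · · · · · ·
    · · · · · · · · · ·
T2:
  2·area = 24
  edge (0, 2)→(18, 6): d=(18,4) right/bottom  bias=-1
  edge (18, 6)→(12, 6): d=(-6,0) right/bottom  bias=-1
  edge (12, 6)→(0, 2): d=(-12,-4) top-left  bias=+0
    (1,1)@(3, 3): e=[6,18,0] → █  [on edge]
    (2,1)@(5, 3): e=[-2,18,8] → ·
    (1,2)@(3, 5): e=[42,6,-24] → ·
    (4,2)@(9, 5): e=[18,6,0] → █  [on edge]
    (5,2)@(11, 5): e=[10,6,8] → █
    (6,2)@(13, 5): e=[2,6,16] → █
    (7,2)@(15, 5): e=[-6,6,24] → ·
    (4,3)@(9, 7): e=[54,-6,-24] → ·
    (5,3)@(11, 7): e=[46,-6,-16] → ·
    (6,3)@(13, 7): e=[38,-6,-8] → ·
    (7,3)@(15, 7): e=[30,-6,0] → ·  [on edge]
  covered (4 px):
    · · · · · · · · · ·
    · █ · · · · · · · ·
    · · · · █ █ █ · · ·
    · · · · · · · · · ·
    · · · · · · · · · ·
    · · · · · · · · · ·
T3:
  2·area = 88  (B↔C swapped to make it positive)
  edge (4, 0)→(16, 8): d=(12,8) right/bottom  bias=-1
  edge (16, 8)→(8, 10): d=(-8,2) right/bottom  bias=-1
  edge (8, 10)→(4, 0): d=(-4,-10) top-left  bias=+0
    (2,0)@(5, 1): e=[4,78,6] → █
    (3,0)@(7, 1): e=[-12,74,26] → ·
    (2,1)@(5, 3): e=[28,62,-2] → ·
    (3,1)@(7, 3): e=[12,58,18] → █
    (4,1)@(9, 3): e=[-4,54,38] → ·
    (3,2)@(7, 5): e=[36,42,10] → █
    (4,2)@(9, 5): e=[20,38,30] → █
    (5,2)@(11, 5): e=[4,34,50] → █
    (6,2)@(13, 5): e=[-12,30,70] → ·
    (3,3)@(7, 7): e=[60,26,2] → █
    (6,3)@(13, 7): e=[12,14,62] → █
    (7,3)@(15, 7): e=[-4,10,82] → ·
  covered (11 px):
    · · █ · · · · · · ·
    · · · █ · · · · · ·
    · · · █ █ █ · · · ·
    · · · █ █ █ █ · · ·
    · · · · █ █ · · · ·
    · · · · · · · · · ·

Final: 27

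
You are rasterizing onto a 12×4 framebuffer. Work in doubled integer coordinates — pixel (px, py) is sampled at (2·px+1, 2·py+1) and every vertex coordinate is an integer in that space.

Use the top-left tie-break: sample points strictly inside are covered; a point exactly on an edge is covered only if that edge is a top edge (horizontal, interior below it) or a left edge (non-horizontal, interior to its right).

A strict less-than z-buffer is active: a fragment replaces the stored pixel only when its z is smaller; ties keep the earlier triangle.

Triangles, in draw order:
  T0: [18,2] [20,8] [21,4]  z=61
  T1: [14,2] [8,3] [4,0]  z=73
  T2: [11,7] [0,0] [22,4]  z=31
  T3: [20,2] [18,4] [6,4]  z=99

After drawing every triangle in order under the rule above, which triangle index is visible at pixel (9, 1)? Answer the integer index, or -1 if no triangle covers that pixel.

T0:
  2·area = 14  (B↔C swapped to make it positive)
  edge (18, 2)→(21, 4): d=(3,2) right/bottom  bias=-1
  edge (21, 4)→(20, 8): d=(-1,4) right/bottom  bias=-1
  edge (20, 8)→(18, 2): d=(-2,-6) top-left  bias=+0
    (9,1)@(19, 3): e=[1,9,4] → █
    (10,1)@(21, 3): e=[-3,1,16] → ·
    (9,2)@(19, 5): e=[7,7,0] → █  [on edge]
    (10,2)@(21, 5): e=[3,-1,12] → ·
    (9,3)@(19, 7): e=[13,5,-4] → ·
  covered (2 px):
    · · · · · · · · · · · ·
    · · · · · · · · · █ · ·
    · · · · · · · · · █ · ·
    · · · · · · · · · · · ·
T1:
  2·area = 22
  edge (14, 2)→(8, 3): d=(-6,1) right/bottom  bias=-1
  edge (8, 3)→(4, 0): d=(-4,-3) top-left  bias=+0
  edge (4, 0)→(14, 2): d=(10,2) right/bottom  bias=-1
    (3,0)@(7, 1): e=[13,5,4] → █
    (4,0)@(9, 1): e=[11,11,0] → ·  [on edge]
    (3,1)@(7, 3): e=[1,-3,24] → ·
    (9,1)@(19, 3): e=[-11,33,0] → ·  [on edge]
  covered (1 px):
    · · · █ · · · · · · · ·
    · · · · · · · · · · · ·
    · · · · · · · · · · · ·
    · · · · · · · · · · · ·
T2:
  2·area = 110
  edge (11, 7)→(0, 0): d=(-11,-7) top-left  bias=+0
  edge (0, 0)→(22, 4): d=(22,4) right/bottom  bias=-1
  edge (22, 4)→(11, 7): d=(-11,3) right/bottom  bias=-1
    (1,0)@(3, 1): e=[10,10,90] → █
    (2,0)@(5, 1): e=[24,2,84] → █
    (3,0)@(7, 1): e=[38,-6,78] → ·
    (1,1)@(3, 3): e=[-12,54,68] → ·
    (2,1)@(5, 3): e=[2,46,62] → █
    (3,1)@(7, 3): e=[16,38,56] → █
    (4,1)@(9, 3): e=[30,30,50] → █
    (5,1)@(11, 3): e=[44,22,44] → █
    (6,1)@(13, 3): e=[58,14,38] → █
    (7,1)@(15, 3): e=[72,6,32] → █
    (8,1)@(17, 3): e=[86,-2,26] → ·
    (2,2)@(5, 5): e=[-20,90,40] → ·
    (5,3)@(11, 7): e=[0,110,0] → ·  [on edge]
  covered (13 px):
    · █ █ · · · · · · · · ·
    · · █ █ █ █ █ █ · · · ·
    · · · · █ █ █ █ █ · · ·
    · · · · · · · · · · · ·
T3:
  2·area = 24
  edge (20, 2)→(18, 4): d=(-2,2) right/bottom  bias=-1
  edge (18, 4)→(6, 4): d=(-12,0) right/bottom  bias=-1
  edge (6, 4)→(20, 2): d=(14,-2) top-left  bias=+0
    (10,0)@(21, 1): e=[0,36,-12] → ·  [on edge]
    (6,1)@(13, 3): e=[12,12,0] → █  [on edge]
    (7,1)@(15, 3): e=[8,12,4] → █
    (8,1)@(17, 3): e=[4,12,8] → █
    (9,1)@(19, 3): e=[0,12,12] → ·  [on edge]
    (6,2)@(13, 5): e=[8,-12,28] → ·
    (7,2)@(15, 5): e=[4,-12,32] → ·
    (8,2)@(17, 5): e=[0,-12,36] → ·  [on edge]
    (7,3)@(15, 7): e=[0,-36,60] → ·  [on edge]
  covered (3 px):
    · · · · · · · · · · · ·
    · · · · · · █ █ █ · · ·
    · · · · · · · · · · · ·
    · · · · · · · · · · · ·

Z-buffer (winner per pixel, '.' = empty):
  . 2 2 1 . . . . . . . .
  . . 2 2 2 2 2 2 3 0 . .
  . . . . 2 2 2 2 2 0 . .
  . . . . . . . . . . . .

Answer: 0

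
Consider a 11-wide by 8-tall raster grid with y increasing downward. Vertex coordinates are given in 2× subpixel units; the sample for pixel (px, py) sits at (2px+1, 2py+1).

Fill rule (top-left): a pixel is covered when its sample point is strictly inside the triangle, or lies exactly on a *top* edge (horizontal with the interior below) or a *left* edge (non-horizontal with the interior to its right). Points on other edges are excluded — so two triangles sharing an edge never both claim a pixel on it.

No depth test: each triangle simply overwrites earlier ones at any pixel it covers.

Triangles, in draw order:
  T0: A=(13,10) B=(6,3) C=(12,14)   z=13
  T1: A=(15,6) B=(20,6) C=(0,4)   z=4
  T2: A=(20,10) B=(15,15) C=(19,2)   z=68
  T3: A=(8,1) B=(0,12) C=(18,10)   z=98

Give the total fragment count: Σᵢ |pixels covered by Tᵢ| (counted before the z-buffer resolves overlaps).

T0:
  2·area = 35  (B↔C swapped to make it positive)
  edge (13, 10)→(12, 14): d=(-1,4) right/bottom  bias=-1
  edge (12, 14)→(6, 3): d=(-6,-11) top-left  bias=+0
  edge (6, 3)→(13, 10): d=(7,7) right/bottom  bias=-1
    (4,3)@(9, 7): e=[19,9,7] → #
    (5,3)@(11, 7): e=[11,31,-7] → ·
    (4,4)@(9, 9): e=[17,-3,21] → ·
    (5,4)@(11, 9): e=[9,19,7] → #
    (6,4)@(13, 9): e=[1,41,-7] → ·
    (5,5)@(11, 11): e=[7,7,21] → #
    (6,5)@(13, 11): e=[-1,29,7] → ·
    (5,6)@(11, 13): e=[5,-5,35] → ·
  covered (3 px):
    · · · · · · · · · · ·
    · · · · · · · · · · ·
    · · · · · · · · · · ·
    · · · · # · · · · · ·
    · · · · · # · · · · ·
    · · · · · # · · · · ·
    · · · · · · · · · · ·
    · · · · · · · · · · ·
T1:
  2·area = 10  (B↔C swapped to make it positive)
  edge (15, 6)→(0, 4): d=(-15,-2) top-left  bias=+0
  edge (0, 4)→(20, 6): d=(20,2) right/bottom  bias=-1
  edge (20, 6)→(15, 6): d=(-5,0) right/bottom  bias=-1
    (4,2)@(9, 5): e=[3,2,5] → #
    (5,2)@(11, 5): e=[7,-2,5] → ·
    (4,3)@(9, 7): e=[-27,42,-5] → ·
  covered (1 px):
    · · · · · · · · · · ·
    · · · · · · · · · · ·
    · · · · # · · · · · ·
    · · · · · · · · · · ·
    · · · · · · · · · · ·
    · · · · · · · · · · ·
    · · · · · · · · · · ·
    · · · · · · · · · · ·
T2:
  2·area = 45
  edge (20, 10)→(15, 15): d=(-5,5) right/bottom  bias=-1
  edge (15, 15)→(19, 2): d=(4,-13) top-left  bias=+0
  edge (19, 2)→(20, 10): d=(1,8) right/bottom  bias=-1
    (9,1)@(19, 3): e=[40,4,1] → #
    (10,1)@(21, 3): e=[30,30,-15] → ·
    (9,2)@(19, 5): e=[30,12,3] → #
    (10,2)@(21, 5): e=[20,38,-13] → ·
    (9,3)@(19, 7): e=[20,20,5] → #
    (10,3)@(21, 7): e=[10,46,-11] → ·
    (8,4)@(17, 9): e=[20,2,23] → #
    (10,4)@(21, 9): e=[0,54,-9] → ·  [on edge]
    (8,5)@(17, 11): e=[10,10,25] → #
    (9,5)@(19, 11): e=[0,36,9] → ·  [on edge]
    (8,6)@(17, 13): e=[0,18,27] → ·  [on edge]
    (7,7)@(15, 15): e=[0,0,45] → ·  [on edge]
  covered (6 px):
    · · · · · · · · · · ·
    · · · · · · · · · # ·
    · · · · · · · · · # ·
    · · · · · · · · · # ·
    · · · · · · · · # # ·
    · · · · · · · · # · ·
    · · · · · · · · · · ·
    · · · · · · · · · · ·
T3:
  2·area = 182  (B↔C swapped to make it positive)
  edge (8, 1)→(18, 10): d=(10,9) right/bottom  bias=-1
  edge (18, 10)→(0, 12): d=(-18,2) right/bottom  bias=-1
  edge (0, 12)→(8, 1): d=(8,-11) top-left  bias=+0
    (3,1)@(7, 3): e=[29,148,5] → #
    (4,1)@(9, 3): e=[11,144,27] → #
    (5,1)@(11, 3): e=[-7,140,49] → ·
    (3,2)@(7, 5): e=[49,112,21] → #
    (5,2)@(11, 5): e=[13,104,65] → #
    (6,2)@(13, 5): e=[-5,100,87] → ·
    (2,3)@(5, 7): e=[87,80,15] → #
    (6,3)@(13, 7): e=[15,64,103] → #
    (7,3)@(15, 7): e=[-3,60,125] → ·
    (1,4)@(3, 9): e=[125,48,9] → #
    (7,4)@(15, 9): e=[17,24,141] → #
    (8,4)@(17, 9): e=[-1,20,163] → ·
    (4,5)@(9, 11): e=[91,0,91] → ·  [on edge]
  covered (21 px):
    · · · · · · · · · · ·
    · · · # # · · · · · ·
    · · · # # # · · · · ·
    · · # # # # # · · · ·
    · # # # # # # # · · ·
    # # # # · · · · · · ·
    · · · · · · · · · · ·
    · · · · · · · · · · ·

Result: 31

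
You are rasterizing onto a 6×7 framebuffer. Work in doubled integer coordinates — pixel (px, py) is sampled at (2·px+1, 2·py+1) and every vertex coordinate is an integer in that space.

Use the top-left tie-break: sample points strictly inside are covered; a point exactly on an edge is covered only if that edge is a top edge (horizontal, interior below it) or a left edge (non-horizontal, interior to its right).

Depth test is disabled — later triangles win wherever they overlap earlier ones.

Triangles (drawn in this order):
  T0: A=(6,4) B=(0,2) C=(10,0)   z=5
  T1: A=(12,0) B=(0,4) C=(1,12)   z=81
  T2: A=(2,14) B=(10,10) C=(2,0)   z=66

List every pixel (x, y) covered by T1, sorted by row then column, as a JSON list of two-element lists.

T0:
  2·area = 32
  edge (6, 4)→(0, 2): d=(-6,-2) top-left  bias=+0
  edge (0, 2)→(10, 0): d=(10,-2) top-left  bias=+0
  edge (10, 0)→(6, 4): d=(-4,4) right/bottom  bias=-1
    (2,0)@(5, 1): e=[16,0,16] → X  [on edge]
    (3,0)@(7, 1): e=[20,4,8] → X
    (4,0)@(9, 1): e=[24,8,0] → .  [on edge]
    (1,1)@(3, 3): e=[0,16,16] → X  [on edge]
    (3,1)@(7, 3): e=[8,24,0] → .  [on edge]
    (1,2)@(3, 5): e=[-12,36,8] → .
    (2,2)@(5, 5): e=[-8,40,0] → .  [on edge]
    (4,2)@(9, 5): e=[0,48,-16] → .  [on edge]
    (1,3)@(3, 7): e=[-24,56,0] → .  [on edge]
    (0,4)@(1, 9): e=[-40,72,0] → .  [on edge]
  covered (4 px):
    . . X X . .
    . X X . . .
    . . . . . .
    . . . . . .
    . . . . . .
    . . . . . .
    . . . . . .
T1:
  2·area = 100  (B↔C swapped to make it positive)
  edge (12, 0)→(1, 12): d=(-11,12) right/bottom  bias=-1
  edge (1, 12)→(0, 4): d=(-1,-8) top-left  bias=+0
  edge (0, 4)→(12, 0): d=(12,-4) top-left  bias=+0
    (4,0)@(9, 1): e=[25,75,0] → X  [on edge]
    (5,0)@(11, 1): e=[1,91,8] → X
    (1,1)@(3, 3): e=[75,25,0] → X  [on edge]
    (2,1)@(5, 3): e=[51,41,8] → X
    (3,1)@(7, 3): e=[27,57,16] → X
    (5,1)@(11, 3): e=[-21,89,32] → .
    (0,2)@(1, 5): e=[77,7,16] → X
    (4,2)@(9, 5): e=[-19,71,48] → .
    (0,3)@(1, 7): e=[55,5,40] → X
    (3,3)@(7, 7): e=[-17,53,64] → .
    (0,4)@(1, 9): e=[33,3,64] → X
    (2,4)@(5, 9): e=[-15,35,80] → .
  covered (16 px):
    . . . . X X
    . X X X X .
    X X X X . .
    X X X . . .
    X X . . . .
    X . . . . .
    . . . . . .
T2:
  2·area = 112  (B↔C swapped to make it positive)
  edge (2, 14)→(2, 0): d=(0,-14) top-left  bias=+0
  edge (2, 0)→(10, 10): d=(8,10) right/bottom  bias=-1
  edge (10, 10)→(2, 14): d=(-8,4) right/bottom  bias=-1
    (1,1)@(3, 3): e=[14,14,84] → X
    (2,1)@(5, 3): e=[42,-6,76] → .
    (1,2)@(3, 5): e=[14,30,68] → X
    (2,2)@(5, 5): e=[42,10,60] → X
    (3,2)@(7, 5): e=[70,-10,52] → .
    (1,3)@(3, 7): e=[14,46,52] → X
    (3,3)@(7, 7): e=[70,6,36] → X
    (4,3)@(9, 7): e=[98,-14,28] → .
    (1,4)@(3, 9): e=[14,62,36] → X
    (4,4)@(9, 9): e=[98,2,12] → X
    (5,4)@(11, 9): e=[126,-18,4] → .
    (1,5)@(3, 11): e=[14,78,20] → X
  covered (14 px):
    . . . . . .
    . X . . . .
    . X X . . .
    . X X X . .
    . X X X X .
    . X X X . .
    . X . . . .

Answer: [[4,0],[5,0],[1,1],[2,1],[3,1],[4,1],[0,2],[1,2],[2,2],[3,2],[0,3],[1,3],[2,3],[0,4],[1,4],[0,5]]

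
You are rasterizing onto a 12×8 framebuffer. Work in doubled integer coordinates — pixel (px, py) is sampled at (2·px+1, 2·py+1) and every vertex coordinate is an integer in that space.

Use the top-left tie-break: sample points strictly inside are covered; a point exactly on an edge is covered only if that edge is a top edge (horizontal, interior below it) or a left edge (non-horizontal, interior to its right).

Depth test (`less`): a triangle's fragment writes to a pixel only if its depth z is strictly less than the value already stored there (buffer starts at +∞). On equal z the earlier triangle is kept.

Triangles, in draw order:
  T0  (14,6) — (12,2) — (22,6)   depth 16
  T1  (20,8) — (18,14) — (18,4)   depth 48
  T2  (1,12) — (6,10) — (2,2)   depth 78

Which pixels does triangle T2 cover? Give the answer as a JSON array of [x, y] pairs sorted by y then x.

T0:
  2·area = 32
  edge (14, 6)→(12, 2): d=(-2,-4) top-left  bias=+0
  edge (12, 2)→(22, 6): d=(10,4) right/bottom  bias=-1
  edge (22, 6)→(14, 6): d=(-8,0) right/bottom  bias=-1
    (6,1)@(13, 3): e=[2,6,24] → #
    (7,1)@(15, 3): e=[10,-2,24] → ·
    (6,2)@(13, 5): e=[-2,26,8] → ·
    (7,2)@(15, 5): e=[6,18,8] → #
    (8,2)@(17, 5): e=[14,10,8] → #
    (9,2)@(19, 5): e=[22,2,8] → #
    (10,2)@(21, 5): e=[30,-6,8] → ·
    (7,3)@(15, 7): e=[2,38,-8] → ·
    (8,3)@(17, 7): e=[10,30,-8] → ·
    (9,3)@(19, 7): e=[18,22,-8] → ·
  covered (4 px):
    · · · · · · · · · · · ·
    · · · · · · # · · · · ·
    · · · · · · · # # # · ·
    · · · · · · · · · · · ·
    · · · · · · · · · · · ·
    · · · · · · · · · · · ·
    · · · · · · · · · · · ·
    · · · · · · · · · · · ·
T1:
  2·area = 20
  edge (20, 8)→(18, 14): d=(-2,6) right/bottom  bias=-1
  edge (18, 14)→(18, 4): d=(0,-10) top-left  bias=+0
  edge (18, 4)→(20, 8): d=(2,4) right/bottom  bias=-1
    (10,2)@(21, 5): e=[0,30,-10] → ·  [on edge]
    (9,3)@(19, 7): e=[8,10,2] → #
    (10,3)@(21, 7): e=[-4,30,-6] → ·
    (9,4)@(19, 9): e=[4,10,6] → #
    (10,4)@(21, 9): e=[-8,30,-2] → ·
    (9,5)@(19, 11): e=[0,10,10] → ·  [on edge]
  covered (2 px):
    · · · · · · · · · · · ·
    · · · · · · · · · · · ·
    · · · · · · · · · · · ·
    · · · · · · · · · # · ·
    · · · · · · · · · # · ·
    · · · · · · · · · · · ·
    · · · · · · · · · · · ·
    · · · · · · · · · · · ·
T2:
  2·area = 48  (B↔C swapped to make it positive)
  edge (1, 12)→(2, 2): d=(1,-10) top-left  bias=+0
  edge (2, 2)→(6, 10): d=(4,8) right/bottom  bias=-1
  edge (6, 10)→(1, 12): d=(-5,2) right/bottom  bias=-1
    (1,2)@(3, 5): e=[13,4,31] → #
    (2,2)@(5, 5): e=[33,-12,27] → ·
    (1,3)@(3, 7): e=[15,12,21] → #
    (2,3)@(5, 7): e=[35,-4,17] → ·
    (1,4)@(3, 9): e=[17,20,11] → #
    (2,4)@(5, 9): e=[37,4,7] → #
    (3,4)@(7, 9): e=[57,-12,3] → ·
    (1,5)@(3, 11): e=[19,28,1] → #
    (2,5)@(5, 11): e=[39,12,-3] → ·
    (1,6)@(3, 13): e=[21,36,-9] → ·
  covered (5 px):
    · · · · · · · · · · · ·
    · · · · · · · · · · · ·
    · # · · · · · · · · · ·
    · # · · · · · · · · · ·
    · # # · · · · · · · · ·
    · # · · · · · · · · · ·
    · · · · · · · · · · · ·
    · · · · · · · · · · · ·

Result: [[1,2],[1,3],[1,4],[2,4],[1,5]]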